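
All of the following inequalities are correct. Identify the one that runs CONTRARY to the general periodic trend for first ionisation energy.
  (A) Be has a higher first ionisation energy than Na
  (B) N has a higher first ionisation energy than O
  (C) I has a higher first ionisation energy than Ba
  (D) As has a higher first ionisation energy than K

(B)

The general trend: first ionisation energy increases across a period and decreases down a group.
(A) Be (period 2, group 2) vs Na (period 3, group 1): the stated order agrees with the simple trend.
(B) N (period 2, group 15) vs O (period 2, group 16): the stated order contradicts the simple trend.
(C) I (period 5, group 17) vs Ba (period 6, group 2): the stated order agrees with the simple trend.
(D) As (period 4, group 15) vs K (period 4, group 1): the stated order agrees with the simple trend.
The exception is (B): pairing an electron in O's 2p⁴ costs repulsion energy, so O ionizes more easily than half-filled N (2p³).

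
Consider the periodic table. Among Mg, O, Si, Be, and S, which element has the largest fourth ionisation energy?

Be

The fourth ionization energy removes an electron from the +3 ion. For each element: Mg³⁺ is already 1 electron into the core; O³⁺ still has 3 valence electrons; Si³⁺ still has 1 valence electron; Be³⁺ is already 1 electron into the core; S³⁺ still has 3 valence electrons.
Pulling an electron out of a noble-gas core costs far more than removing a remaining valence electron, so Mg and Be sit at the high end of IE_4.
Valence configurations: O³⁺ [He]2s²2p¹, Si³⁺ [Ne]3s¹, S³⁺ [Ne]3s²3p¹.
Tabulated IE_4 (kJ/mol): Mg 10543, O 7469, Si 4356, Be 21007, S 4556.
So the fourth ionization energies run Si < S < O < Mg < Be.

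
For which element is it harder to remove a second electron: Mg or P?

IE_2 is the cost of taking one more electron from the +1 cation: Mg⁺ still has 1 valence electron; P⁺ still has 4 valence electrons.
All are still removing valence electrons, so compare the +1 ions as you would atoms: IE_2 generally rises across a period (higher Z_eff) and falls down a group (larger shell), subject to the usual subshell exceptions.
Valence configurations: Mg⁺ [Ne]3s¹, P⁺ [Ne]3s²3p².
The numbers (kJ/mol): Mg 1451, P 1907.
Hence IE_2: Mg < P.

P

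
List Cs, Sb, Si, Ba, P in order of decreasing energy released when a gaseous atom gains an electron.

Si > Sb > P > Cs > Ba

Si is in period 3, group 14; P is in period 3, group 15; Sb is in period 5, group 15; Cs is in period 6, group 1; Ba is in period 6, group 2.
Adding an electron releases more energy for atoms nearer the top right (short of the noble gases).
Neither a single period nor a single group — weigh both effects.
Cs > Ba: this pair runs against the simple trend — see the exception note.
P > Cs: both effects reinforce here, so P is clearly the higher of the two.
Sb > P: this pair runs against the simple trend — see the exception note.
Si > Sb: period and group pull opposite ways; the down-group shift dominates (134 vs 103 kJ/mol).
Note the exception: Cs has a higher electron affinity than Ba, contrary to the simple trend — adding an electron to Ba (ns²) has to open a new, higher-energy np subshell, which is unfavourable.
Note the exception: Sb has a higher electron affinity than P, contrary to the simple trend — both are half-filled np³, but the pairing/repulsion penalty for the added electron shrinks as the p orbitals become larger and more diffuse down the group, and for Sb that outweighs the weaker nuclear attraction.
Note the exception: Si has a higher electron affinity than P, contrary to the simple trend — adding an electron to P's half-filled 3p³ is unfavourable, so Si (3p²) has the more exothermic EA.
Tabulated electron affinity (kJ/mol): Si 134, P 72, Sb 103, Cs 46, Ba 14.
So from highest to lowest: Si > Sb > P > Cs > Ba.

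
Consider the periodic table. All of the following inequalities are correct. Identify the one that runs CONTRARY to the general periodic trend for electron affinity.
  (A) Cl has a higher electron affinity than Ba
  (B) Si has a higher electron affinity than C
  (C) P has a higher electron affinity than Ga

The general trend: electron affinity increases across a period and decreases down a group.
(A) Cl (period 3, group 17) vs Ba (period 6, group 2): the stated order agrees with the simple trend.
(B) Si (period 3, group 14) vs C (period 2, group 14): the stated order contradicts the simple trend.
(C) P (period 3, group 15) vs Ga (period 4, group 13): the stated order agrees with the simple trend.
The exception is (B): Si's larger, more diffuse 3p orbitals accept an added electron slightly more readily than C's compact 2p.

(B)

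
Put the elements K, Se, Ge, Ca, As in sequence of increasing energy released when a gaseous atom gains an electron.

Ca < K < As < Ge < Se

EA tends to increase across a period and decrease down a group, though the pattern is less regular than for IE or radius.
All lie in period 4; the across-period trend (electron affinity increases left to right) applies, with the exception below.
Note the exception: K has a higher electron affinity than Ca, contrary to the simple trend — adding an electron to Ca (ns²) has to open a new, higher-energy np subshell, which is unfavourable.
Note the exception: Ge has a higher electron affinity than As, contrary to the simple trend — adding an electron to As's half-filled 4p³ is unfavourable, so Ge (4p²) has the more exothermic EA.
Tabulated electron affinity (kJ/mol): K 48, Ca 2, Ge 119, As 78, Se 195.
So from lowest to highest: Ca < K < As < Ge < Se.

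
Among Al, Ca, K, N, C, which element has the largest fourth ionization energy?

Al

After 3 electrons have been removed, what remains? Al³⁺ is the bare [Ne] core; Ca³⁺ is already 1 electron into the core; K³⁺ is already 2 electrons into the core; N³⁺ still has 2 valence electrons; C³⁺ still has 1 valence electron.
Usually core removal costs more than valence removal, but here the competition is close: a tightly held n=2 valence electron can cost more to remove than an n=3 core electron, so the actual values have to decide it.
Valence configurations: N³⁺ [He]2s², C³⁺ [He]2s¹.
Approximate IE_4 values (kJ/mol): Al 11577, Ca 6491, K 5877, N 7475, C 6223.
Overall IE_4 order: K < C < Ca < N < Al.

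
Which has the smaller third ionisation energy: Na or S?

After 2 electrons have been removed, what remains? Na²⁺ is already 1 electron into the core; S²⁺ still has 4 valence electrons.
Pulling an electron out of a noble-gas core costs far more than removing a remaining valence electron, so Na sits at the high end of IE_3.
Tabulated IE_3 (kJ/mol): Na 6910, S 3357.
Hence IE_3: S < Na.

S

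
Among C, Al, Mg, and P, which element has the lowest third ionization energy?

IE_3 is the cost of taking one more electron from the +2 cation: C²⁺ still has 2 valence electrons; Al²⁺ still has 1 valence electron; Mg²⁺ is the bare [Ne] core; P²⁺ still has 3 valence electrons.
Pulling an electron out of a noble-gas core costs far more than removing a remaining valence electron, so Mg sits at the high end of IE_3.
Valence configurations: C²⁺ [He]2s², Al²⁺ [Ne]3s¹, P²⁺ [Ne]3s²3p¹.
Tabulated IE_3 (kJ/mol): C 4620, Al 2745, Mg 7733, P 2914.
So the third ionization energies run Al < P < C < Mg.

Al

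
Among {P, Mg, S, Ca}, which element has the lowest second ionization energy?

Ca

After 1 electron has been removed, what remains? P⁺ still has 4 valence electrons; Mg⁺ still has 1 valence electron; S⁺ still has 5 valence electrons; Ca⁺ still has 1 valence electron.
All are still removing valence electrons, so compare the +1 ions as you would atoms: IE_2 generally rises across a period (higher Z_eff) and falls down a group (larger shell), subject to the usual subshell exceptions.
Valence configurations: P⁺ [Ne]3s²3p², Mg⁺ [Ne]3s¹, S⁺ [Ne]3s²3p³, Ca⁺ [Ar]4s¹.
Tabulated IE_2 (kJ/mol): P 1907, Mg 1451, S 2252, Ca 1145.
Hence IE_2: Ca < Mg < P < S.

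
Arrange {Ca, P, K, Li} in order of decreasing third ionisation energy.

Li > Ca > K > P

Consider each +2 ion: Ca²⁺ is the bare [Ar] core; P²⁺ still has 3 valence electrons; K²⁺ is already 1 electron into the core; Li²⁺ is already 1 electron into the core.
Pulling an electron out of a noble-gas core costs far more than removing a remaining valence electron, so K, Ca and Li sit at the high end of IE_3.
Tabulated IE_3 (kJ/mol): Ca 4912, P 2914, K 4420, Li 11815.
Hence IE_3: P < K < Ca < Li.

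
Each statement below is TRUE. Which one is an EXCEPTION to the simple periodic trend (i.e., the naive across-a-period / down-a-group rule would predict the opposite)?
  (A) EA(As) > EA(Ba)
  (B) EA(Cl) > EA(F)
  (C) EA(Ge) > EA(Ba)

(B)

The general trend: electron affinity increases across a period and decreases down a group.
(A) As (period 4, group 15) vs Ba (period 6, group 2): the stated order agrees with the simple trend.
(B) Cl (period 3, group 17) vs F (period 2, group 17): the stated order contradicts the simple trend.
(C) Ge (period 4, group 14) vs Ba (period 6, group 2): the stated order agrees with the simple trend.
The exception is (B): F's small 2p subshell makes the incoming electron feel strong e⁻–e⁻ repulsion, so Cl actually releases more energy on gaining an electron.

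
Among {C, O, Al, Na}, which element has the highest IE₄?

Al

Consider each +3 ion: C³⁺ still has 1 valence electron; O³⁺ still has 3 valence electrons; Al³⁺ is the bare [Ne] core; Na³⁺ is already 2 electrons into the core.
Pulling an electron out of a noble-gas core costs far more than removing a remaining valence electron, so Na and Al sit at the high end of IE_4.
Valence configurations: C³⁺ [He]2s¹, O³⁺ [He]2s²2p¹.
Approximate IE_4 values (kJ/mol): C 6223, O 7469, Al 11577, Na 9543.
Hence IE_4: C < O < Na < Al.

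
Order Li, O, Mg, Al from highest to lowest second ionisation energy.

Li, O, Al, Mg

Consider each +1 ion: Li⁺ is the bare [He] core; O⁺ still has 5 valence electrons; Mg⁺ still has 1 valence electron; Al⁺ still has 2 valence electrons.
Core electrons are held far more tightly than valence electrons, so Li tops the IE_2 order.
Valence configurations: O⁺ [He]2s²2p³, Mg⁺ [Ne]3s¹, Al⁺ [Ne]3s².
The numbers (kJ/mol): Li 7298, O 3388, Mg 1451, Al 1817.
Putting it together, IE_2: Mg < Al < O < Li.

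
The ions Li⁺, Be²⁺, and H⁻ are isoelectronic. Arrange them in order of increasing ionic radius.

All of these have 2 electrons, so size is governed by nuclear charge alone: the more protons, the stronger the pull on the same electron cloud, and the smaller the ion.
Nuclear charges: Be²⁺ (Z=4), Li⁺ (Z=3), H⁻ (Z=1).
Smallest to largest: Be²⁺ < Li⁺ < H⁻.

Be²⁺ < Li⁺ < H⁻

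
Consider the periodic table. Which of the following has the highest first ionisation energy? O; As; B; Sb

O

IE₁ increases left→right with effective nuclear charge and decreases top→bottom as the valence shell moves farther out.
Neither a single period nor a single group — weigh both effects.
Sb > B: period and group pull opposite ways; the across-period shift dominates (831 vs 801 kJ/mol).
As > Sb: they share group 15; the group trend gives As the larger value.
O > As: both effects reinforce here, so O is clearly the higher of the two.
For reference (kJ/mol): B 801, O 1314, As 947, Sb 831.
The highest first ionisation energy among these belongs to O.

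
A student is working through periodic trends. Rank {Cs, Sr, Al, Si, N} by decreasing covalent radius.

N is in period 2, group 15; Al is in period 3, group 13; Si is in period 3, group 14; Sr is in period 5, group 2; Cs is in period 6, group 1.
Atomic radius shrinks across a period as nuclear charge pulls the same shell inward, and grows down a group as new shells are added.
Neither a single period nor a single group — weigh both effects.
Si > N: relative to N, both the across-period and down-group shifts push Si's atomic radius up.
Al > Si: both are in period 3; the period trend gives Al the larger value.
Sr > Al: both effects reinforce here, so Sr is clearly the larger of the two.
Cs > Sr: relative to Sr, both the across-period and down-group shifts push Cs's atomic radius up.
Approximate values (pm): N 71, Al 126, Si 116, Sr 185, Cs 232.
So from largest to smallest: Cs > Sr > Al > Si > N.

Cs, Sr, Al, Si, N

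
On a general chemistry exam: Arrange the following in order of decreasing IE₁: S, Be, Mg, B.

S > Be > B > Mg

Be is in period 2, group 2; B is in period 2, group 13; Mg is in period 3, group 2; S is in period 3, group 16.
Across a period the outer electron is held more tightly (higher IE₁); down a group it sits in a higher shell, more shielded, and comes off more easily.
Here both period and group differ, so the two effects have to be weighed against each other.
B > Mg: relative to Mg, both the across-period and down-group shifts push B's first ionization energy up.
Be > B: this pair runs against the simple trend — see the exception note.
S > Be: period and group pull opposite ways; the across-period shift dominates (1000 vs 900 kJ/mol).
Note the exception: Be has a higher first ionization energy than B, contrary to the simple trend — removing B's lone 2p electron is easier than breaking Be's filled 2s².
For reference (kJ/mol): Be 900, B 801, Mg 738, S 1000.
So from highest to lowest: S > Be > B > Mg.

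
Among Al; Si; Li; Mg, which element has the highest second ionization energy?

Li

Consider each +1 ion: Al⁺ still has 2 valence electrons; Si⁺ still has 3 valence electrons; Li⁺ is the bare [He] core; Mg⁺ still has 1 valence electron.
Pulling an electron out of a noble-gas core costs far more than removing a remaining valence electron, so Li sits at the high end of IE_2.
Valence configurations: Al⁺ [Ne]3s², Si⁺ [Ne]3s²3p¹, Mg⁺ [Ne]3s¹.
Si⁺ loses a lone 3p electron whereas Al⁺ must break into a filled 3s² pair, so IE_2(Al) > IE_2(Si) even though Si has the higher nuclear charge.
Approximate IE_2 values (kJ/mol): Al 1817, Si 1577, Li 7298, Mg 1451.
Putting it together, IE_2: Mg < Si < Al < Li.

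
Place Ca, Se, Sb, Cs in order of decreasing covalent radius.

Ca is in period 4, group 2; Se is in period 4, group 16; Sb is in period 5, group 15; Cs is in period 6, group 1.
Across a period the added protons contract the valence shell; down a group each new principal shell makes the atom larger.
Neither a single period nor a single group — weigh both effects.
Sb > Se: both effects reinforce here, so Sb is clearly the larger of the two.
Ca > Sb: period and group pull opposite ways; the across-period shift dominates (171 vs 140 pm).
Cs > Ca: relative to Ca, both the across-period and down-group shifts push Cs's atomic radius up.
Approximate values (pm): Ca 171, Se 116, Sb 140, Cs 232.
So from largest to smallest: Cs > Ca > Sb > Se.

Cs > Ca > Sb > Se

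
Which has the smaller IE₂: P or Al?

Al

After 1 electron has been removed, what remains? P⁺ still has 4 valence electrons; Al⁺ still has 2 valence electrons.
All are still removing valence electrons, so compare the +1 ions as you would atoms: IE_2 generally rises across a period (higher Z_eff) and falls down a group (larger shell), subject to the usual subshell exceptions.
Valence configurations: P⁺ [Ne]3s²3p², Al⁺ [Ne]3s².
The numbers (kJ/mol): P 1907, Al 1817.
Putting it together, IE_2: Al < P.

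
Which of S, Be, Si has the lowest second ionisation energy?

Consider each +1 ion: S⁺ still has 5 valence electrons; Be⁺ still has 1 valence electron; Si⁺ still has 3 valence electrons.
All are still removing valence electrons, so compare the +1 ions as you would atoms: IE_2 generally rises across a period (higher Z_eff) and falls down a group (larger shell), subject to the usual subshell exceptions.
Valence configurations: S⁺ [Ne]3s²3p³, Be⁺ [He]2s¹, Si⁺ [Ne]3s²3p¹.
Tabulated IE_2 (kJ/mol): S 2252, Be 1757, Si 1577.
So the second ionization energies run Si < Be < S.

Si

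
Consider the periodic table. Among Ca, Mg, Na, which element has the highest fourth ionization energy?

IE_4 is the cost of taking one more electron from the +3 cation: Ca³⁺ is already 1 electron into the core; Mg³⁺ is already 1 electron into the core; Na³⁺ is already 2 electrons into the core.
All of these are removing an electron from a noble-gas core or deeper; the smaller core (lower principal quantum number) is held far more tightly, and within a period the higher nuclear charge binds the same core more tightly.
Approximate IE_4 values (kJ/mol): Ca 6491, Mg 10543, Na 9543.
Hence IE_4: Ca < Na < Mg.

Mg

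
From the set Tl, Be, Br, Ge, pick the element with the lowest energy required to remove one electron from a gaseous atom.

Tl

Be is in period 2, group 2; Ge is in period 4, group 14; Br is in period 4, group 17; Tl is in period 6, group 13.
IE₁ increases left→right with effective nuclear charge and decreases top→bottom as the valence shell moves farther out.
Neither a single period nor a single group — weigh both effects.
Ge > Tl: relative to Tl, both the across-period and down-group shifts push Ge's first ionization energy up.
Be > Ge: period and group pull opposite ways; the down-group shift dominates (900 vs 762 kJ/mol).
Br > Be: the two effects oppose for this pair; the across-period effect wins (1140 vs 900 kJ/mol).
Tabulated first ionization energy (kJ/mol): Be 900, Ge 762, Br 1140, Tl 589.
The lowest energy required to remove one electron from a gaseous atom among these belongs to Tl.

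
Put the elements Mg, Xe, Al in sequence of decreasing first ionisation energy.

Mg is in period 3, group 2; Al is in period 3, group 13; Xe is in period 5, group 18.
First ionization energy rises across a period (greater Z_eff holds electrons more tightly) and falls down a group (valence electrons are farther from the nucleus).
Here both period and group differ, so the two effects have to be weighed against each other.
Mg > Al: this pair runs against the simple trend — see the exception note.
Xe > Mg: the two effects oppose for this pair; the across-period effect wins (1170 vs 738 kJ/mol).
Note the exception: Mg has a higher first ionization energy than Al, contrary to the simple trend — Al's single 3p electron is easier to remove than one from Mg's filled 3s².
For reference (kJ/mol): Mg 738, Al 578, Xe 1170.
So from highest to lowest: Xe > Mg > Al.

Xe > Mg > Al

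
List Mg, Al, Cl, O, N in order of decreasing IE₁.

N > O > Cl > Mg > Al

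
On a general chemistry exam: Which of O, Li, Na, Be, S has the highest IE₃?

Be

After 2 electrons have been removed, what remains? O²⁺ still has 4 valence electrons; Li²⁺ is already 1 electron into the core; Na²⁺ is already 1 electron into the core; Be²⁺ is the bare [He] core; S²⁺ still has 4 valence electrons.
Core electrons are held far more tightly than valence electrons, so Na, Li and Be top the IE_3 order.
Valence configurations: O²⁺ [He]2s²2p², S²⁺ [Ne]3s²3p².
Approximate IE_3 values (kJ/mol): O 5300, Li 11815, Na 6910, Be 14849, S 3357.
Overall IE_3 order: S < O < Na < Li < Be.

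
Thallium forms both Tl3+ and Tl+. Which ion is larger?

Tl+

Both ions have Z = 81 protons, but Tl3+ has lost more electrons, so its remaining electrons feel a larger effective nuclear charge per electron and are pulled in more tightly.
Higher positive charge → smaller ion, so Tl+ > Tl3+.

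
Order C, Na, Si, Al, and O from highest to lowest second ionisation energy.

Na, O, C, Al, Si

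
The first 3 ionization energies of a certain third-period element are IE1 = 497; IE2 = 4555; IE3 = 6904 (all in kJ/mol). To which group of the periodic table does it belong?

Group 1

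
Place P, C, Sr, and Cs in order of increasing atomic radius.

C is in period 2, group 14; P is in period 3, group 15; Sr is in period 5, group 2; Cs is in period 6, group 1.
Radius decreases left→right (rising Z_eff, same n) and increases top→bottom (higher n).
These span different periods and groups, so the two trends combine.
P > C: period and group pull opposite ways; the down-group shift dominates (111 vs 75 pm).
Sr > P: relative to P, both the across-period and down-group shifts push Sr's atomic radius up.
Cs > Sr: both effects reinforce here, so Cs is clearly the larger of the two.
For reference (pm): C 75, P 111, Sr 185, Cs 232.
So from smallest to largest: C < P < Sr < Cs.

C < P < Sr < Cs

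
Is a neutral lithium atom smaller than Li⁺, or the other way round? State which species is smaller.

Li⁺

Forming Li⁺ removes 1 electron from Li. Fewer electrons for the same nuclear charge means less shielding and a higher Z_eff on the remaining electrons, and for main-group metals the entire outer shell is lost.
A cation is smaller than its parent atom: Li⁺ < Li.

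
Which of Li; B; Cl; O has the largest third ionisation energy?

The third ionization energy removes an electron from the +2 ion. For each element: Li²⁺ is already 1 electron into the core; B²⁺ still has 1 valence electron; Cl²⁺ still has 5 valence electrons; O²⁺ still has 4 valence electrons.
Pulling an electron out of a noble-gas core costs far more than removing a remaining valence electron, so Li sits at the high end of IE_3.
Valence configurations: B²⁺ [He]2s¹, Cl²⁺ [Ne]3s²3p³, O²⁺ [He]2s²2p².
Tabulated IE_3 (kJ/mol): Li 11815, B 3660, Cl 3822, O 5300.
So the third ionization energies run B < Cl < O < Li.

Li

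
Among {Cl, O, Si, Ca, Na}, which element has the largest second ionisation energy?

Na

IE_2 is the cost of taking one more electron from the +1 cation: Cl⁺ still has 6 valence electrons; O⁺ still has 5 valence electrons; Si⁺ still has 3 valence electrons; Ca⁺ still has 1 valence electron; Na⁺ is the bare [Ne] core.
Pulling an electron out of a noble-gas core costs far more than removing a remaining valence electron, so Na sits at the high end of IE_2.
Valence configurations: Cl⁺ [Ne]3s²3p⁴, O⁺ [He]2s²2p³, Si⁺ [Ne]3s²3p¹, Ca⁺ [Ar]4s¹.
Tabulated IE_2 (kJ/mol): Cl 2298, O 3388, Si 1577, Ca 1145, Na 4562.
Overall IE_2 order: Ca < Si < Cl < O < Na.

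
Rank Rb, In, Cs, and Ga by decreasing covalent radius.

Cs > Rb > In > Ga

Ga is in period 4, group 13; Rb is in period 5, group 1; In is in period 5, group 13; Cs is in period 6, group 1.
Atomic radius shrinks across a period as nuclear charge pulls the same shell inward, and grows down a group as new shells are added.
Here both period and group differ, so the two effects have to be weighed against each other.
In > Ga: they share group 13; the group trend gives In the larger value.
Rb > In: both are in period 5; the period trend gives Rb the larger value.
Cs > Rb: Cs sits below Rb in group 1, so the down-group effect alone puts Cs larger.
Approximate values (pm): Ga 124, Rb 210, In 142, Cs 232.
So from largest to smallest: Cs > Rb > In > Ga.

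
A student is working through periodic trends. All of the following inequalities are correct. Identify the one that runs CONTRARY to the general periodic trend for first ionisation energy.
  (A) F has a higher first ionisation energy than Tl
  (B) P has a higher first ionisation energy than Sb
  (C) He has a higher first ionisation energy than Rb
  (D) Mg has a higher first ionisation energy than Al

(D)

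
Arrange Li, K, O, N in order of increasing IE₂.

N, K, O, Li

IE_2 is the cost of taking one more electron from the +1 cation: Li⁺ is the bare [He] core; K⁺ is the bare [Ar] core; O⁺ still has 5 valence electrons; N⁺ still has 4 valence electrons.
Usually core removal costs more than valence removal, but here the competition is close: a tightly held n=2 valence electron can cost more to remove than an n=3 core electron, so the actual values have to decide it.
Valence configurations: O⁺ [He]2s²2p³, N⁺ [He]2s²2p².
The numbers (kJ/mol): Li 7298, K 3052, O 3388, N 2856.
Hence IE_2: N < K < O < Li.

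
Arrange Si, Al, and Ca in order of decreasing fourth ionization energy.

Al > Ca > Si

The fourth ionization energy removes an electron from the +3 ion. For each element: Si³⁺ still has 1 valence electron; Al³⁺ is the bare [Ne] core; Ca³⁺ is already 1 electron into the core.
Core electrons are held far more tightly than valence electrons, so Ca and Al top the IE_4 order.
Tabulated IE_4 (kJ/mol): Si 4356, Al 11577, Ca 6491.
So the fourth ionization energies run Si < Ca < Al.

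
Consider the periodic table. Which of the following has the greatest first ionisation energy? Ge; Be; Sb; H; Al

H is in period 1, group 1; Be is in period 2, group 2; Al is in period 3, group 13; Ge is in period 4, group 14; Sb is in period 5, group 15.
First ionization energy rises across a period (greater Z_eff holds electrons more tightly) and falls down a group (valence electrons are farther from the nucleus).
A diagonal step moves right (one effect) and down (the opposite effect) at once.
Ge > Al: the two effects oppose for this pair; the across-period effect wins (762 vs 578 kJ/mol).
Sb > Ge: the two effects oppose for this pair; the across-period effect wins (831 vs 762 kJ/mol).
Be > Sb: period and group pull opposite ways; the down-group shift dominates (900 vs 831 kJ/mol).
H > Be: period and group pull opposite ways; the down-group shift dominates (1312 vs 900 kJ/mol).
For reference (kJ/mol): H 1312, Be 900, Al 578, Ge 762, Sb 831.
The greatest first ionisation energy among these belongs to H.

H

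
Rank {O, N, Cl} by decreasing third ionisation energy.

O > N > Cl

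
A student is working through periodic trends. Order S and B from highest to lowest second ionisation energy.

Consider each +1 ion: S⁺ still has 5 valence electrons; B⁺ still has 2 valence electrons.
All are still removing valence electrons, so compare the +1 ions as you would atoms: IE_2 generally rises across a period (higher Z_eff) and falls down a group (larger shell), subject to the usual subshell exceptions.
Valence configurations: S⁺ [Ne]3s²3p³, B⁺ [He]2s².
Approximate IE_2 values (kJ/mol): S 2252, B 2427.
So the second ionization energies run S < B.

B > S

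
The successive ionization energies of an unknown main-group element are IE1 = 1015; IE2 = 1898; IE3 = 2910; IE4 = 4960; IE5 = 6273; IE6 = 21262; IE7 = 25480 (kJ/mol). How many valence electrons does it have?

5

Look for the largest jump between consecutive ionization energies: IE6/IE5 ≈ 3.4, far larger than any earlier ratio.
That jump marks the point where a core electron is being removed. So the atom has 5 valence electrons.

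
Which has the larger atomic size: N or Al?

N is in period 2, group 15; Al is in period 3, group 13.
Atomic radius shrinks across a period as nuclear charge pulls the same shell inward, and grows down a group as new shells are added.
These span different periods and groups, so the two trends combine.
Al > N: both effects reinforce here, so Al is clearly the larger of the two.
For reference (pm): N 71, Al 126.
So Al has the larger atomic size (Al > N).

Al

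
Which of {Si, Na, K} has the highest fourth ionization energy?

Na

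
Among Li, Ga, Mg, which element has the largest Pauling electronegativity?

Ga

Li is in period 2, group 1; Mg is in period 3, group 2; Ga is in period 4, group 13.
Smaller atoms with higher effective nuclear charge are more electronegative.
These sit on a diagonal, where the across-period and down-group effects partly cancel.
Mg > Li: period and group pull opposite ways; the across-period shift dominates (1.31 vs 0.98).
Ga > Mg: the two effects oppose for this pair; the across-period effect wins (1.81 vs 1.31).
Approximate values (Pauling): Li 0.98, Mg 1.31, Ga 1.81.
The largest Pauling electronegativity among these belongs to Ga.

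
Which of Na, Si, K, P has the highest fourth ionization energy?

Na

After 3 electrons have been removed, what remains? Na³⁺ is already 2 electrons into the core; Si³⁺ still has 1 valence electron; K³⁺ is already 2 electrons into the core; P³⁺ still has 2 valence electrons.
Pulling an electron out of a noble-gas core costs far more than removing a remaining valence electron, so K and Na sit at the high end of IE_4.
Valence configurations: Si³⁺ [Ne]3s¹, P³⁺ [Ne]3s².
Approximate IE_4 values (kJ/mol): Na 9543, Si 4356, K 5877, P 4964.
So the fourth ionization energies run Si < P < K < Na.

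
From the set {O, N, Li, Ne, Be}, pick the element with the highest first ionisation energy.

Ne

Li is in period 2, group 1; Be is in period 2, group 2; N is in period 2, group 15; O is in period 2, group 16; Ne is in period 2, group 18.
First ionization energy rises across a period (greater Z_eff holds electrons more tightly) and falls down a group (valence electrons are farther from the nucleus).
All lie in period 2; the across-period trend (first ionization energy increases left to right) applies, with the exception below.
Note the exception: N has a higher first ionization energy than O, contrary to the simple trend — pairing an electron in O's 2p⁴ costs repulsion energy, so O ionizes more easily than half-filled N (2p³).
Approximate values (kJ/mol): Li 520, Be 900, N 1402, O 1314, Ne 2081.
The highest first ionisation energy among these belongs to Ne.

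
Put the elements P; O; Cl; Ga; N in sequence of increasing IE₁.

Ga, P, Cl, O, N

First ionization energy rises across a period (greater Z_eff holds electrons more tightly) and falls down a group (valence electrons are farther from the nucleus).
Neither a single period nor a single group — weigh both effects.
P > Ga: both effects reinforce here, so P is clearly the higher of the two.
Cl > P: both are in period 3; the period trend gives Cl the larger value.
O > Cl: period and group pull opposite ways; the down-group shift dominates (1314 vs 1251 kJ/mol).
N > O: this pair runs against the simple trend — see the exception note.
Note the exception: N has a higher first ionization energy than O, contrary to the simple trend — pairing an electron in O's 2p⁴ costs repulsion energy, so O ionizes more easily than half-filled N (2p³).
Approximate values (kJ/mol): N 1402, O 1314, P 1012, Cl 1251, Ga 579.
So from lowest to highest: Ga < P < Cl < O < N.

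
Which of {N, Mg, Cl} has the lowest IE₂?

Mg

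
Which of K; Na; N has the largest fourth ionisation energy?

Na

Consider each +3 ion: K³⁺ is already 2 electrons into the core; Na³⁺ is already 2 electrons into the core; N³⁺ still has 2 valence electrons.
Usually core removal costs more than valence removal, but here the competition is close: a tightly held n=2 valence electron can cost more to remove than an n=3 core electron, so the actual values have to decide it.
The numbers (kJ/mol): K 5877, Na 9543, N 7475.
Overall IE_4 order: K < N < Na.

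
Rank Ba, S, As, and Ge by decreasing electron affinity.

S, Ge, As, Ba

S is in period 3, group 16; Ge is in period 4, group 14; As is in period 4, group 15; Ba is in period 6, group 2.
EA tends to increase across a period and decrease down a group, though the pattern is less regular than for IE or radius.
Neither a single period nor a single group — weigh both effects.
As > Ba: both effects reinforce here, so As is clearly the higher of the two.
Ge > As: this pair runs against the simple trend — see the exception note.
S > Ge: relative to Ge, both the across-period and down-group shifts push S's electron affinity up.
Note the exception: Ge has a higher electron affinity than As, contrary to the simple trend — adding an electron to As's half-filled 4p³ is unfavourable, so Ge (4p²) has the more exothermic EA.
Approximate values (kJ/mol): S 200, Ge 119, As 78, Ba 14.
So from highest to lowest: S > Ge > As > Ba.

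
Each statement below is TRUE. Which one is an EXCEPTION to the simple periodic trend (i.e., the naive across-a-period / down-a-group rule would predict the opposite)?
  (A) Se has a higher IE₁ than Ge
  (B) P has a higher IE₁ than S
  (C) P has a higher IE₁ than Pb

(B)

The general trend: IE₁ increases across a period and decreases down a group.
(A) Se (period 4, group 16) vs Ge (period 4, group 14): the stated order agrees with the simple trend.
(B) P (period 3, group 15) vs S (period 3, group 16): the stated order contradicts the simple trend.
(C) P (period 3, group 15) vs Pb (period 6, group 14): the stated order agrees with the simple trend.
The exception is (B): S (3p⁴) ionizes more easily than half-filled P (3p³) because the paired 3p electron in S is pushed out by e⁻–e⁻ repulsion.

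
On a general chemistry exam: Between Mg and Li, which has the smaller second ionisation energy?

After 1 electron has been removed, what remains? Mg⁺ still has 1 valence electron; Li⁺ is the bare [He] core.
Breaking into a closed-shell core is much more expensive than removing a leftover valence electron — Li has the largest IE_2 here.
Approximate IE_2 values (kJ/mol): Mg 1451, Li 7298.
Overall IE_2 order: Mg < Li.

Mg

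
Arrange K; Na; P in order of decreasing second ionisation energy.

IE_2 is the cost of taking one more electron from the +1 cation: K⁺ is the bare [Ar] core; Na⁺ is the bare [Ne] core; P⁺ still has 4 valence electrons.
Pulling an electron out of a noble-gas core costs far more than removing a remaining valence electron, so K and Na sit at the high end of IE_2.
The numbers (kJ/mol): K 3052, Na 4562, P 1907.
Putting it together, IE_2: P < K < Na.

Na > K > P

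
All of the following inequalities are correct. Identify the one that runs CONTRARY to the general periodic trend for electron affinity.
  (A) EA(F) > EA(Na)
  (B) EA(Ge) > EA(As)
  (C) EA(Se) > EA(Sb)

The general trend: electron affinity increases across a period and decreases down a group.
(A) F (period 2, group 17) vs Na (period 3, group 1): the stated order agrees with the simple trend.
(B) Ge (period 4, group 14) vs As (period 4, group 15): the stated order contradicts the simple trend.
(C) Se (period 4, group 16) vs Sb (period 5, group 15): the stated order agrees with the simple trend.
The exception is (B): adding an electron to As's half-filled 4p³ is unfavourable, so Ge (4p²) has the more exothermic EA.

(B)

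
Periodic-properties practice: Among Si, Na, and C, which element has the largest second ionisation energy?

The second ionization energy removes an electron from the +1 ion. For each element: Si⁺ still has 3 valence electrons; Na⁺ is the bare [Ne] core; C⁺ still has 3 valence electrons.
Pulling an electron out of a noble-gas core costs far more than removing a remaining valence electron, so Na sits at the high end of IE_2.
Valence configurations: Si⁺ [Ne]3s²3p¹, C⁺ [He]2s²2p¹.
The numbers (kJ/mol): Si 1577, Na 4562, C 2353.
Hence IE_2: Si < C < Na.

Na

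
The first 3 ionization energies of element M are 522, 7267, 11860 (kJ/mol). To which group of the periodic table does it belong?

Group 1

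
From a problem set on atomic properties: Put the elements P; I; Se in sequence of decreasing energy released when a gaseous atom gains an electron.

I, Se, P

Adding an electron releases more energy for atoms nearer the top right (short of the noble gases).
A diagonal step moves right (one effect) and down (the opposite effect) at once.
Se > P: the two effects oppose for this pair; the across-period effect wins (195 vs 72 kJ/mol).
I > Se: period and group pull opposite ways; the across-period shift dominates (295 vs 195 kJ/mol).
For reference (kJ/mol): P 72, Se 195, I 295.
So from highest to lowest: I > Se > P.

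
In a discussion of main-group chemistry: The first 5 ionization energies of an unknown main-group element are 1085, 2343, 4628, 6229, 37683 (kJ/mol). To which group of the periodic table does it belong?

Look for the largest jump between consecutive ionization energies: IE5/IE4 ≈ 6.0, far larger than any earlier ratio.
That jump marks the point where a core electron is being removed. So the atom has 4 valence electrons.
A main-group element with 4 valence electrons is in group 14.

Group 14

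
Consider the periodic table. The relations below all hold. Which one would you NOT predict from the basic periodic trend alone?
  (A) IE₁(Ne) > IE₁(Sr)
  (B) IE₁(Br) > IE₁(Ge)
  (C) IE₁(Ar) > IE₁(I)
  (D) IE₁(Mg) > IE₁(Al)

The general trend: IE₁ increases across a period and decreases down a group.
(A) Ne (period 2, group 18) vs Sr (period 5, group 2): the stated order agrees with the simple trend.
(B) Br (period 4, group 17) vs Ge (period 4, group 14): the stated order agrees with the simple trend.
(C) Ar (period 3, group 18) vs I (period 5, group 17): the stated order agrees with the simple trend.
(D) Mg (period 3, group 2) vs Al (period 3, group 13): the stated order contradicts the simple trend.
The exception is (D): Al's single 3p electron is easier to remove than one from Mg's filled 3s².

(D)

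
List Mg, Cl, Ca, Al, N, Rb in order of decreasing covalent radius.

N is in period 2, group 15; Mg is in period 3, group 2; Al is in period 3, group 13; Cl is in period 3, group 17; Ca is in period 4, group 2; Rb is in period 5, group 1.
Atomic radius shrinks across a period as nuclear charge pulls the same shell inward, and grows down a group as new shells are added.
Here both period and group differ, so the two effects have to be weighed against each other.
Cl > N: the two effects oppose for this pair; the down-group effect wins (99 vs 71 pm).
Al > Cl: Al lies to the left of Cl in period 3, so the across-period effect alone puts Al larger.
Mg > Al: both are in period 3; the period trend gives Mg the larger value.
Ca > Mg: Ca sits below Mg in group 2, so the down-group effect alone puts Ca larger.
Rb > Ca: relative to Ca, both the across-period and down-group shifts push Rb's atomic radius up.
For reference (pm): N 71, Mg 139, Al 126, Cl 99, Ca 171, Rb 210.
So from largest to smallest: Rb > Ca > Mg > Al > Cl > N.

Rb > Ca > Mg > Al > Cl > N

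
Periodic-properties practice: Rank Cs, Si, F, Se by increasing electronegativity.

F is in period 2, group 17; Si is in period 3, group 14; Se is in period 4, group 16; Cs is in period 6, group 1.
EN rises left→right (higher Z_eff, smaller atoms) and falls top→bottom (larger, more shielded atoms).
These span different periods and groups, so the two trends combine.
Si > Cs: both effects reinforce here, so Si is clearly the higher of the two.
Se > Si: period and group pull opposite ways; the across-period shift dominates (2.55 vs 1.90).
F > Se: both effects reinforce here, so F is clearly the higher of the two.
Approximate values (Pauling): F 3.98, Si 1.90, Se 2.55, Cs 0.79.
So from lowest to highest: Cs < Si < Se < F.

Cs < Si < Se < F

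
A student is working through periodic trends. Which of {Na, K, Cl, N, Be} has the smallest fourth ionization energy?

Cl

IE_4 is the cost of taking one more electron from the +3 cation: Na³⁺ is already 2 electrons into the core; K³⁺ is already 2 electrons into the core; Cl³⁺ still has 4 valence electrons; N³⁺ still has 2 valence electrons; Be³⁺ is already 1 electron into the core.
Usually core removal costs more than valence removal, but here the competition is close: a tightly held n=2 valence electron can cost more to remove than an n=3 core electron, so the actual values have to decide it.
Valence configurations: Cl³⁺ [Ne]3s²3p², N³⁺ [He]2s².
Approximate IE_4 values (kJ/mol): Na 9543, K 5877, Cl 5159, N 7475, Be 21007.
Hence IE_4: Cl < K < N < Na < Be.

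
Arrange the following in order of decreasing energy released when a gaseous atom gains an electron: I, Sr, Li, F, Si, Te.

F > I > Te > Si > Li > Sr

Li is in period 2, group 1; F is in period 2, group 17; Si is in period 3, group 14; Sr is in period 5, group 2; Te is in period 5, group 16; I is in period 5, group 17.
Atoms with high Z_eff and room in the valence shell (especially the halogens) have the most exothermic electron affinities.
Here both period and group differ, so the two effects have to be weighed against each other.
Li > Sr: the two effects oppose for this pair; the down-group effect wins (60 vs 5 kJ/mol).
Si > Li: period and group pull opposite ways; the across-period shift dominates (134 vs 60 kJ/mol).
Te > Si: the two effects oppose for this pair; the across-period effect wins (190 vs 134 kJ/mol).
I > Te: I lies to the right of Te in period 5, so the across-period effect alone puts I higher.
F > I: F sits above I in group 17, so the down-group effect alone puts F higher.
For reference (kJ/mol): Li 60, F 328, Si 134, Sr 5, Te 190, I 295.
So from highest to lowest: F > I > Te > Si > Li > Sr.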